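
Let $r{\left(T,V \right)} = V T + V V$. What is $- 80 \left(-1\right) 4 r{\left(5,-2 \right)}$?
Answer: $-1920$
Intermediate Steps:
$r{\left(T,V \right)} = V^{2} + T V$ ($r{\left(T,V \right)} = T V + V^{2} = V^{2} + T V$)
$- 80 \left(-1\right) 4 r{\left(5,-2 \right)} = - 80 \left(-1\right) 4 \left(- 2 \left(5 - 2\right)\right) = - 80 \left(- 4 \left(\left(-2\right) 3\right)\right) = - 80 \left(\left(-4\right) \left(-6\right)\right) = \left(-80\right) 24 = -1920$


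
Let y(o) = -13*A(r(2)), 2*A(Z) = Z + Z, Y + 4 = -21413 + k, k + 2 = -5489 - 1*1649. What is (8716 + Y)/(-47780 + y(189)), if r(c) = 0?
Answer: 19841/47780 ≈ 0.41526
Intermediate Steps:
k = -7140 (k = -2 + (-5489 - 1*1649) = -2 + (-5489 - 1649) = -2 - 7138 = -7140)
Y = -28557 (Y = -4 + (-21413 - 7140) = -4 - 28553 = -28557)
A(Z) = Z (A(Z) = (Z + Z)/2 = (2*Z)/2 = Z)
y(o) = 0 (y(o) = -13*0 = 0)
(8716 + Y)/(-47780 + y(189)) = (8716 - 28557)/(-47780 + 0) = -19841/(-47780) = -19841*(-1/47780) = 19841/47780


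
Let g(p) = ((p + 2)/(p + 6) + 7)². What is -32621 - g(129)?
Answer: -595675501/18225 ≈ -32685.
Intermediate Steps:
g(p) = (7 + (2 + p)/(6 + p))² (g(p) = ((2 + p)/(6 + p) + 7)² = (7 + (2 + p)/(6 + p))²)
-32621 - g(129) = -32621 - 16*(11 + 2*129)²/(6 + 129)² = -32621 - 16*(11 + 258)²/135² = -32621 - 16*269²/18225 = -32621 - 16*72361/18225 = -32621 - 1*1157776/18225 = -32621 - 1157776/18225 = -595675501/18225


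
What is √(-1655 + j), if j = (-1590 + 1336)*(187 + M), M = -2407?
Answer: 5*√22489 ≈ 749.82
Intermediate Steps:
j = 563880 (j = (-1590 + 1336)*(187 - 2407) = -254*(-2220) = 563880)
√(-1655 + j) = √(-1655 + 563880) = √562225 = 5*√22489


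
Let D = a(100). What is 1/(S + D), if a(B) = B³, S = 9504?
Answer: 1/1009504 ≈ 9.9059e-7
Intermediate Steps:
D = 1000000 (D = 100³ = 1000000)
1/(S + D) = 1/(9504 + 1000000) = 1/1009504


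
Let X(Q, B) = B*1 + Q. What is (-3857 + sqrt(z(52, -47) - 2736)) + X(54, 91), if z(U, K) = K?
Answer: -3712 + 11*I*sqrt(23) ≈ -3712.0 + 52.754*I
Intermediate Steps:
X(Q, B) = B + Q
(-3857 + sqrt(z(52, -47) - 2736)) + X(54, 91) = (-3857 + sqrt(-47 - 2736)) + (91 + 54) = (-3857 + sqrt(-2783)) + 145 = (-3857 + 11*I*sqrt(23)) + 145 = -3712 + 11*I*sqrt(23)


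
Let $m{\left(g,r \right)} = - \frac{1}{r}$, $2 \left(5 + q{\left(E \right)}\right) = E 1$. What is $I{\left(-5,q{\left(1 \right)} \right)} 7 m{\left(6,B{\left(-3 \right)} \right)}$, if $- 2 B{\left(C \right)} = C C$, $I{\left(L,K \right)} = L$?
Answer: $- \frac{70}{9} \approx -7.7778$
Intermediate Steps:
$q{\left(E \right)} = -5 + \frac{E}{2}$ ($q{\left(E \right)} = -5 + \frac{E 1}{2} = -5 + \frac{E}{2}$)
$B{\left(C \right)} = - \frac{C^{2}}{2}$ ($B{\left(C \right)} = - \frac{C C}{2} = - \frac{C^{2}}{2}$)
$I{\left(-5,q{\left(1 \right)} \right)} 7 m{\left(6,B{\left(-3 \right)} \right)} = \left(-5\right) 7 \left(- \frac{1}{\left(- \frac{1}{2}\right) \left(-3\right)^{2}}\right) = - 35 \left(- \frac{1}{\left(- \frac{1}{2}\right) 9}\right) = - 35 \left(- \frac{1}{- \frac{9}{2}}\right) = - 35 \left(\left(-1\right) \left(- \frac{2}{9}\right)\right) = \left(-35\right) \frac{2}{9} = - \frac{70}{9}$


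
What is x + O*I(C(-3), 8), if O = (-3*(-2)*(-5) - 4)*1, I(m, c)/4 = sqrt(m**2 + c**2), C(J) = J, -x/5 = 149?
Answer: -745 - 136*sqrt(73) ≈ -1907.0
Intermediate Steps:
x = -745 (x = -5*149 = -745)
I(m, c) = 4*sqrt(c**2 + m**2) (I(m, c) = 4*sqrt(m**2 + c**2) = 4*sqrt(c**2 + m**2))
O = -34 (O = (6*(-5) - 4)*1 = (-30 - 4)*1 = -34*1 = -34)
x + O*I(C(-3), 8) = -745 - 136*sqrt(8**2 + (-3)**2) = -745 - 136*sqrt(64 + 9) = -745 - 136*sqrt(73)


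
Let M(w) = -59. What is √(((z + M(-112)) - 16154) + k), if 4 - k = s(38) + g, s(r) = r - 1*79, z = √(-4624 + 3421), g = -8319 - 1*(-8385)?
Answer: √(-16234 + I*√1203) ≈ 0.1361 + 127.41*I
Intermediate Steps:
g = 66 (g = -8319 + 8385 = 66)
z = I*√1203 (z = √(-1203) = I*√1203 ≈ 34.684*I)
s(r) = -79 + r (s(r) = r - 79 = -79 + r)
k = -21 (k = 4 - ((-79 + 38) + 66) = 4 - (-41 + 66) = 4 - 1*25 = 4 - 25 = -21)
√(((z + M(-112)) - 16154) + k) = √(((I*√1203 - 59) - 16154) - 21) = √(((-59 + I*√1203) - 16154) - 21) = √((-16213 + I*√1203) - 21) = √(-16234 + I*√1203)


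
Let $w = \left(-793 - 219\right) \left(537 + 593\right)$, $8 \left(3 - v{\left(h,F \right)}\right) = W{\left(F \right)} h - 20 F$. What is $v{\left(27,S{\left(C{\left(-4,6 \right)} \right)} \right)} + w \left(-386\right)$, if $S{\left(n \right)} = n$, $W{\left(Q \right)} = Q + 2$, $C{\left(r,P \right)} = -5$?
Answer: $\frac{3531313285}{8} \approx 4.4141 \cdot 10^{8}$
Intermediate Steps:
$W{\left(Q \right)} = 2 + Q$
$v{\left(h,F \right)} = 3 + \frac{5 F}{2} - \frac{h \left(2 + F\right)}{8}$ ($v{\left(h,F \right)} = 3 - \frac{\left(2 + F\right) h - 20 F}{8} = 3 - \frac{h \left(2 + F\right) - 20 F}{8} = 3 - \frac{- 20 F + h \left(2 + F\right)}{8} = 3 + \left(\frac{5 F}{2} - \frac{h \left(2 + F\right)}{8}\right) = 3 + \frac{5 F}{2} - \frac{h \left(2 + F\right)}{8}$)
$w = -1143560$ ($w = \left(-1012\right) 1130 = -1143560$)
$v{\left(27,S{\left(C{\left(-4,6 \right)} \right)} \right)} + w \left(-386\right) = \left(3 + \frac{5}{2} \left(-5\right) - \frac{27 \left(2 - 5\right)}{8}\right) - -441414160 = \left(3 - \frac{25}{2} - \frac{27}{8} \left(-3\right)\right) + 441414160 = \left(3 - \frac{25}{2} + \frac{81}{8}\right) + 441414160 = \frac{5}{8} + 441414160 = \frac{3531313285}{8}$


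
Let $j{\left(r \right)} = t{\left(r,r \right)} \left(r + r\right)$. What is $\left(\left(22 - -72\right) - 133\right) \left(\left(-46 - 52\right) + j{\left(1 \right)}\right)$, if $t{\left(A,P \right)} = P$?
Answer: $3744$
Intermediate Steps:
$j{\left(r \right)} = 2 r^{2}$ ($j{\left(r \right)} = r \left(r + r\right) = r 2 r = 2 r^{2}$)
$\left(\left(22 - -72\right) - 133\right) \left(\left(-46 - 52\right) + j{\left(1 \right)}\right) = \left(\left(22 - -72\right) - 133\right) \left(\left(-46 - 52\right) + 2 \cdot 1^{2}\right) = \left(\left(22 + 72\right) - 133\right) \left(-98 + 2 \cdot 1\right) = \left(94 - 133\right) \left(-98 + 2\right) = \left(-39\right) \left(-96\right) = 3744$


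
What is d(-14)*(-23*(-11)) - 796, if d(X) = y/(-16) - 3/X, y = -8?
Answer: -4307/7 ≈ -615.29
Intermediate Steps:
d(X) = ½ - 3/X (d(X) = -8/(-16) - 3/X = -8*(-1/16) - 3/X = ½ - 3/X)
d(-14)*(-23*(-11)) - 796 = ((½)*(-6 - 14)/(-14))*(-23*(-11)) - 796 = ((½)*(-1/14)*(-20))*253 - 796 = (5/7)*253 - 796 = 1265/7 - 796 = -4307/7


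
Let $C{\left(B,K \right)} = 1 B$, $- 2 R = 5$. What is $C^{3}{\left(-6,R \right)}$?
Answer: $-216$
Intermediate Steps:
$R = - \frac{5}{2}$ ($R = \left(- \frac{1}{2}\right) 5 = - \frac{5}{2} \approx -2.5$)
$C{\left(B,K \right)} = B$
$C^{3}{\left(-6,R \right)} = \left(-6\right)^{3} = -216$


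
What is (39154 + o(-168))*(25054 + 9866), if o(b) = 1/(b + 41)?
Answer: 173641690440/127 ≈ 1.3673e+9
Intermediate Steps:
o(b) = 1/(41 + b)
(39154 + o(-168))*(25054 + 9866) = (39154 + 1/(41 - 168))*(25054 + 9866) = (39154 + 1/(-127))*34920 = (39154 - 1/127)*34920 = (4972557/127)*34920 = 173641690440/127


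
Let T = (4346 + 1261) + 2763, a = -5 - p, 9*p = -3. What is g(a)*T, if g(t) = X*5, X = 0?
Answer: 0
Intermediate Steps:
p = -1/3 (p = (1/9)*(-3) = -1/3 ≈ -0.33333)
a = -14/3 (a = -5 - 1*(-1/3) = -5 + 1/3 = -14/3 ≈ -4.6667)
g(t) = 0 (g(t) = 0*5 = 0)
T = 8370 (T = 5607 + 2763 = 8370)
g(a)*T = 0*8370 = 0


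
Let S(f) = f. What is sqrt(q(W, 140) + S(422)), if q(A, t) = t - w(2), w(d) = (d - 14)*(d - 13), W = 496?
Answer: sqrt(430) ≈ 20.736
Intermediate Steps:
w(d) = (-14 + d)*(-13 + d)
q(A, t) = -132 + t (q(A, t) = t - (182 + 2**2 - 27*2) = t - (182 + 4 - 54) = t - 1*132 = t - 132 = -132 + t)
sqrt(q(W, 140) + S(422)) = sqrt((-132 + 140) + 422) = sqrt(8 + 422) = sqrt(430)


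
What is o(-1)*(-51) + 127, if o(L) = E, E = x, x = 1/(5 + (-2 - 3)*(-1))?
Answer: 1219/10 ≈ 121.90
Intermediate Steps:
x = 1/10 (x = 1/(5 - 5*(-1)) = 1/(5 + 5) = 1/10 ≈ 0.10000)
E = 1/10 ≈ 0.10000
o(L) = 1/10
o(-1)*(-51) + 127 = (1/10)*(-51) + 127 = -51/10 + 127 = 1219/10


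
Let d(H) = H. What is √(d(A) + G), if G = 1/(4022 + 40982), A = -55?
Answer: I*√27848688969/22502 ≈ 7.4162*I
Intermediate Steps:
G = 1/45004 ≈ 2.2220e-5
√(d(A) + G) = √(-55 + 1/45004) = √(-2475219/45004) = I*√27848688969/22502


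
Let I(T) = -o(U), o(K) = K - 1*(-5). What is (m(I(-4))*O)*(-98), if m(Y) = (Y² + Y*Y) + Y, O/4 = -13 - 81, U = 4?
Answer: 5637744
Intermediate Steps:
O = -376 (O = 4*(-13 - 81) = 4*(-94) = -376)
o(K) = 5 + K (o(K) = K + 5 = 5 + K)
I(T) = -9 (I(T) = -(5 + 4) = -1*9 = -9)
m(Y) = Y + 2*Y² (m(Y) = (Y² + Y²) + Y = 2*Y² + Y = Y + 2*Y²)
(m(I(-4))*O)*(-98) = (-9*(1 + 2*(-9))*(-376))*(-98) = (-9*(1 - 18)*(-376))*(-98) = (-9*(-17)*(-376))*(-98) = (153*(-376))*(-98) = -57528*(-98) = 5637744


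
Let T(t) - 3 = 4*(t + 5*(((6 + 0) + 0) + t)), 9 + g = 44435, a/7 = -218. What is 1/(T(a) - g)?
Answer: -1/80927 ≈ -1.2357e-5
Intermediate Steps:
a = -1526 (a = 7*(-218) = -1526)
g = 44426 (g = -9 + 44435 = 44426)
T(t) = 123 + 24*t (T(t) = 3 + 4*(t + 5*(((6 + 0) + 0) + t)) = 3 + 4*(t + 5*((6 + 0) + t)) = 3 + 4*(t + 5*(6 + t)) = 3 + 4*(t + (30 + 5*t)) = 3 + 4*(30 + 6*t) = 3 + (120 + 24*t) = 123 + 24*t)
1/(T(a) - g) = 1/((123 + 24*(-1526)) - 1*44426) = 1/((123 - 36624) - 44426) = 1/(-36501 - 44426) = 1/(-80927) = -1/80927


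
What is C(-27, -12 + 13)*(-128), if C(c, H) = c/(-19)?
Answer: -3456/19 ≈ -181.89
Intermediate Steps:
C(c, H) = -c/19 (C(c, H) = c*(-1/19) = -c/19)
C(-27, -12 + 13)*(-128) = -1/19*(-27)*(-128) = (27/19)*(-128) = -3456/19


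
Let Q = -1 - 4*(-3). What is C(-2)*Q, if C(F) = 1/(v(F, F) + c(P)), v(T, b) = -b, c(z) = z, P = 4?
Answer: 11/6 ≈ 1.8333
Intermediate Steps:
C(F) = 1/(4 - F) (C(F) = 1/(-F + 4) = 1/(4 - F))
Q = 11 (Q = -1 + 12 = 11)
C(-2)*Q = -1/(-4 - 2)*11 = -1/(-6)*11 = -1*(-⅙)*11 = (⅙)*11 = 11/6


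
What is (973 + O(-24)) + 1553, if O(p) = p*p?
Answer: 3102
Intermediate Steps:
O(p) = p²
(973 + O(-24)) + 1553 = (973 + (-24)²) + 1553 = (973 + 576) + 1553 = 1549 + 1553 = 3102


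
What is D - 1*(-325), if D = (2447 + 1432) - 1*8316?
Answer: -4112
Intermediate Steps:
D = -4437 (D = 3879 - 8316 = -4437)
D - 1*(-325) = -4437 - 1*(-325) = -4437 + 325 = -4112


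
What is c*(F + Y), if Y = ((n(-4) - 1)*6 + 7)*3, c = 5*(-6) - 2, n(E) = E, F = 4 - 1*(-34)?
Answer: 992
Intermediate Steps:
F = 38 (F = 4 + 34 = 38)
c = -32 (c = -30 - 2 = -32)
Y = -69 (Y = ((-4 - 1)*6 + 7)*3 = (-5*6 + 7)*3 = (-30 + 7)*3 = -23*3 = -69)
c*(F + Y) = -32*(38 - 69) = -32*(-31) = 992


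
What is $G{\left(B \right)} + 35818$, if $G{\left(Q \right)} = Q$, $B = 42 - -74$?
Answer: $35934$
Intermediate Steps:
$B = 116$ ($B = 42 + 74 = 116$)
$G{\left(B \right)} + 35818 = 116 + 35818 = 35934$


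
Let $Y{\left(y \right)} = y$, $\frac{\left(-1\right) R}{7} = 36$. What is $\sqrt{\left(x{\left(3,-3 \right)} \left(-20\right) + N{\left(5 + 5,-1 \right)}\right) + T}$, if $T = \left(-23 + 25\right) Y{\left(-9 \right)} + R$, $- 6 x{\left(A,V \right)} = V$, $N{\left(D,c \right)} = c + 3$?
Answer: $i \sqrt{278} \approx 16.673 i$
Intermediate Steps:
$R = -252$ ($R = \left(-7\right) 36 = -252$)
$N{\left(D,c \right)} = 3 + c$
$x{\left(A,V \right)} = - \frac{V}{6}$
$T = -270$ ($T = \left(-23 + 25\right) \left(-9\right) - 252 = 2 \left(-9\right) - 252 = -18 - 252 = -270$)
$\sqrt{\left(x{\left(3,-3 \right)} \left(-20\right) + N{\left(5 + 5,-1 \right)}\right) + T} = \sqrt{\left(\left(- \frac{1}{6}\right) \left(-3\right) \left(-20\right) + \left(3 - 1\right)\right) - 270} = \sqrt{\left(\frac{1}{2} \left(-20\right) + 2\right) - 270} = \sqrt{\left(-10 + 2\right) - 270} = \sqrt{-8 - 270} = \sqrt{-278} = i \sqrt{278}$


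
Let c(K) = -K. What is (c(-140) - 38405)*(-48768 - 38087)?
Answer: 3323506575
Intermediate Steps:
(c(-140) - 38405)*(-48768 - 38087) = (-1*(-140) - 38405)*(-48768 - 38087) = (140 - 38405)*(-86855) = -38265*(-86855) = 3323506575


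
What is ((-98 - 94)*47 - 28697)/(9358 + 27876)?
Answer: -37721/37234 ≈ -1.0131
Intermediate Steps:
((-98 - 94)*47 - 28697)/(9358 + 27876) = (-192*47 - 28697)/37234 = (-9024 - 28697)*(1/37234) = -37721*1/37234 = -37721/37234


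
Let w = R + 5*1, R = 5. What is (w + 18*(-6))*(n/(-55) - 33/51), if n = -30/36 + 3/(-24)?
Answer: 692321/11220 ≈ 61.704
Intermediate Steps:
w = 10 (w = 5 + 5*1 = 5 + 5 = 10)
n = -23/24 (n = -30*1/36 + 3*(-1/24) = -⅚ - ⅛ = -23/24 ≈ -0.95833)
(w + 18*(-6))*(n/(-55) - 33/51) = (10 + 18*(-6))*(-23/24/(-55) - 33/51) = (10 - 108)*(-23/24*(-1/55) - 33*1/51) = -98*(23/1320 - 11/17) = -98*(-14129/22440) = 692321/11220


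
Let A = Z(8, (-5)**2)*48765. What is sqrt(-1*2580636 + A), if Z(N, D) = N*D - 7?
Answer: 3*sqrt(759001) ≈ 2613.6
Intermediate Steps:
Z(N, D) = -7 + D*N (Z(N, D) = D*N - 7 = -7 + D*N)
A = 9411645 (A = (-7 + (-5)**2*8)*48765 = (-7 + 25*8)*48765 = (-7 + 200)*48765 = 193*48765 = 9411645)
sqrt(-1*2580636 + A) = sqrt(-1*2580636 + 9411645) = sqrt(-2580636 + 9411645) = sqrt(6831009) = 3*sqrt(759001)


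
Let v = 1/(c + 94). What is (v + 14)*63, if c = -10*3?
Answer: 56511/64 ≈ 882.98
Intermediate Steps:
c = -30
v = 1/64 (v = 1/(-30 + 94) = 1/64 ≈ 0.015625)
(v + 14)*63 = (1/64 + 14)*63 = (897/64)*63 = 56511/64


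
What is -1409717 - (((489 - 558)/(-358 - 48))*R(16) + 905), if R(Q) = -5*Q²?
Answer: -286312106/203 ≈ -1.4104e+6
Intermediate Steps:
-1409717 - (((489 - 558)/(-358 - 48))*R(16) + 905) = -1409717 - (((489 - 558)/(-358 - 48))*(-5*16²) + 905) = -1409717 - ((-69/(-406))*(-5*256) + 905) = -1409717 - (-69*(-1/406)*(-1280) + 905) = -1409717 - ((69/406)*(-1280) + 905) = -1409717 - (-44160/203 + 905) = -1409717 - 1*139555/203 = -1409717 - 139555/203 = -286312106/203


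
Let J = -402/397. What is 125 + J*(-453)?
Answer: 231731/397 ≈ 583.71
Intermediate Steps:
J = -402/397 (J = -402*1/397 = -402/397 ≈ -1.0126)
125 + J*(-453) = 125 - 402/397*(-453) = 125 + 182106/397 = 231731/397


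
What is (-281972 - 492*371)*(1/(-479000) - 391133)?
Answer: 10878260226599063/59875 ≈ 1.8168e+11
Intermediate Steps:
(-281972 - 492*371)*(1/(-479000) - 391133) = (-281972 - 182532)*(-1/479000 - 391133) = -464504*(-187352707001/479000) = 10878260226599063/59875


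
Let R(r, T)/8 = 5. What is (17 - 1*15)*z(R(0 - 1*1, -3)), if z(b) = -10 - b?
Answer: -100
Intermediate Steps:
R(r, T) = 40 (R(r, T) = 8*5 = 40)
(17 - 1*15)*z(R(0 - 1*1, -3)) = (17 - 1*15)*(-10 - 1*40) = (17 - 15)*(-10 - 40) = 2*(-50) = -100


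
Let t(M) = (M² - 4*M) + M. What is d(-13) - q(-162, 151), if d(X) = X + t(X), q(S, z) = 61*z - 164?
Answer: -8852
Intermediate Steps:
t(M) = M² - 3*M
q(S, z) = -164 + 61*z
d(X) = X + X*(-3 + X)
d(-13) - q(-162, 151) = -13*(-2 - 13) - (-164 + 61*151) = -13*(-15) - (-164 + 9211) = 195 - 1*9047 = 195 - 9047 = -8852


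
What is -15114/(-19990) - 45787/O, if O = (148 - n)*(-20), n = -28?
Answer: 96848341/7036480 ≈ 13.764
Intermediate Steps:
O = -3520 (O = (148 - 1*(-28))*(-20) = (148 + 28)*(-20) = 176*(-20) = -3520)
-15114/(-19990) - 45787/O = -15114/(-19990) - 45787/(-3520) = -15114*(-1/19990) - 45787*(-1/3520) = 7557/9995 + 45787/3520 = 96848341/7036480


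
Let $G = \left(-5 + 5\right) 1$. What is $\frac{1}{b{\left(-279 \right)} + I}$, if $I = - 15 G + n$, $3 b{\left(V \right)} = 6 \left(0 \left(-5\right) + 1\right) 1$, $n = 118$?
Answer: $\frac{1}{120} \approx 0.0083333$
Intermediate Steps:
$b{\left(V \right)} = 2$ ($b{\left(V \right)} = \frac{6 \left(0 \left(-5\right) + 1\right) 1}{3} = \frac{6 \left(0 + 1\right) 1}{3} = \frac{6 \cdot 1 \cdot 1}{3} = \frac{6 \cdot 1}{3} = \frac{1}{3} \cdot 6 = 2$)
$G = 0$ ($G = 0 \cdot 1 = 0$)
$I = 118$ ($I = \left(-15\right) 0 + 118 = 0 + 118 = 118$)
$\frac{1}{b{\left(-279 \right)} + I} = \frac{1}{2 + 118} = \frac{1}{120}$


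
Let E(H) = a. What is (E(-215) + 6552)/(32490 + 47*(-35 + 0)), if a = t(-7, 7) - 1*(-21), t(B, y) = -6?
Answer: 33/155 ≈ 0.21290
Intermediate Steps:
a = 15 (a = -6 - 1*(-21) = -6 + 21 = 15)
E(H) = 15
(E(-215) + 6552)/(32490 + 47*(-35 + 0)) = (15 + 6552)/(32490 + 47*(-35 + 0)) = 6567/(32490 + 47*(-35)) = 6567/(32490 - 1645) = 6567/30845 = 6567*(1/30845) = 33/155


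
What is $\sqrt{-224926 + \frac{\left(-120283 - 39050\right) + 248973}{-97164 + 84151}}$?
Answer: $\frac{i \sqrt{225382979206}}{1001} \approx 474.27 i$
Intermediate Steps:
$\sqrt{-224926 + \frac{\left(-120283 - 39050\right) + 248973}{-97164 + 84151}} = \sqrt{-224926 + \frac{\left(-120283 - 39050\right) + 248973}{-13013}} = \sqrt{-224926 + \left(-159333 + 248973\right) \left(- \frac{1}{13013}\right)} = \sqrt{-224926 + 89640 \left(- \frac{1}{13013}\right)} = \sqrt{-224926 - \frac{89640}{13013}} = \sqrt{- \frac{2927051678}{13013}} = \frac{i \sqrt{225382979206}}{1001}$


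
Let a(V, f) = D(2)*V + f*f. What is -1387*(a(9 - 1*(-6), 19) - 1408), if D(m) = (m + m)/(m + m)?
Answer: 1431384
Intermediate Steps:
D(m) = 1 (D(m) = (2*m)/((2*m)) = (2*m)*(1/(2*m)) = 1)
a(V, f) = V + f² (a(V, f) = 1*V + f*f = V + f²)
-1387*(a(9 - 1*(-6), 19) - 1408) = -1387*(((9 - 1*(-6)) + 19²) - 1408) = -1387*(((9 + 6) + 361) - 1408) = -1387*((15 + 361) - 1408) = -1387*(376 - 1408) = -1387*(-1032) = 1431384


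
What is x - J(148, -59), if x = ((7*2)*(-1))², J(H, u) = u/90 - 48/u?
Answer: 1039921/5310 ≈ 195.84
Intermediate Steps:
J(H, u) = -48/u + u/90 (J(H, u) = u*(1/90) - 48/u = u/90 - 48/u = -48/u + u/90)
x = 196 (x = (14*(-1))² = (-14)² = 196)
x - J(148, -59) = 196 - (-48/(-59) + (1/90)*(-59)) = 196 - (-48*(-1/59) - 59/90) = 196 - (48/59 - 59/90) = 196 - 1*839/5310 = 196 - 839/5310 = 1039921/5310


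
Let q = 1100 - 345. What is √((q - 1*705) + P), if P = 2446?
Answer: 8*√39 ≈ 49.960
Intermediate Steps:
q = 755
√((q - 1*705) + P) = √((755 - 1*705) + 2446) = √((755 - 705) + 2446) = √(50 + 2446) = √2496 = 8*√39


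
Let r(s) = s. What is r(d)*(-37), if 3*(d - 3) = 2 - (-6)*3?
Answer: -1073/3 ≈ -357.67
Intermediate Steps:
d = 29/3 (d = 3 + (2 - (-6)*3)/3 = 3 + (2 - 3*(-6))/3 = 3 + (2 + 18)/3 = 3 + (1/3)*20 = 3 + 20/3 = 29/3 ≈ 9.6667)
r(d)*(-37) = (29/3)*(-37) = -1073/3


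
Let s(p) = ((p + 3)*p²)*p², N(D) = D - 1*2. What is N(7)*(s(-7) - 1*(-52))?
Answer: -47760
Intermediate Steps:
N(D) = -2 + D (N(D) = D - 2 = -2 + D)
s(p) = p⁴*(3 + p) (s(p) = ((3 + p)*p²)*p² = (p²*(3 + p))*p² = p⁴*(3 + p))
N(7)*(s(-7) - 1*(-52)) = (-2 + 7)*((-7)⁴*(3 - 7) - 1*(-52)) = 5*(2401*(-4) + 52) = 5*(-9604 + 52) = 5*(-9552) = -47760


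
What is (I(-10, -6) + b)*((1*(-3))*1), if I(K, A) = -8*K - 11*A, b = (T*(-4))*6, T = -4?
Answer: -726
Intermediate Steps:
b = 96 (b = -4*(-4)*6 = 16*6 = 96)
I(K, A) = -11*A - 8*K
(I(-10, -6) + b)*((1*(-3))*1) = ((-11*(-6) - 8*(-10)) + 96)*((1*(-3))*1) = ((66 + 80) + 96)*(-3*1) = (146 + 96)*(-3) = 242*(-3) = -726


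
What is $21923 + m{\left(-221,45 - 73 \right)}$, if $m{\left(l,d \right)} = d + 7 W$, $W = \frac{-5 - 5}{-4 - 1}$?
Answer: $21909$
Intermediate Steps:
$W = 2$ ($W = - \frac{10}{-5} = \left(-10\right) \left(- \frac{1}{5}\right) = 2$)
$m{\left(l,d \right)} = 14 + d$ ($m{\left(l,d \right)} = d + 7 \cdot 2 = d + 14 = 14 + d$)
$21923 + m{\left(-221,45 - 73 \right)} = 21923 + \left(14 + \left(45 - 73\right)\right) = 21923 + \left(14 - 28\right) = 21923 - 14 = 21909$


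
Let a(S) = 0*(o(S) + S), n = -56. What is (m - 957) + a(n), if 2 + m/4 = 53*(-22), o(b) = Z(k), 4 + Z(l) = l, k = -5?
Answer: -5629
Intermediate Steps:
Z(l) = -4 + l
o(b) = -9 (o(b) = -4 - 5 = -9)
a(S) = 0 (a(S) = 0*(-9 + S) = 0)
m = -4672 (m = -8 + 4*(53*(-22)) = -8 + 4*(-1166) = -8 - 4664 = -4672)
(m - 957) + a(n) = (-4672 - 957) + 0 = -5629 + 0 = -5629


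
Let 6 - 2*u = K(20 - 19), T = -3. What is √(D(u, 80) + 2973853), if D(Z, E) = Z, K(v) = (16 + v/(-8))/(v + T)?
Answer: √190327038/8 ≈ 1724.5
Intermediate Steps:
K(v) = (16 - v/8)/(-3 + v) (K(v) = (16 + v/(-8))/(v - 3) = (16 + v*(-⅛))/(-3 + v) = (16 - v/8)/(-3 + v))
u = 223/32 (u = 3 - (128 - (20 - 19))/(16*(-3 + (20 - 19))) = 3 - (128 - 1*1)/(16*(-3 + 1)) = 3 - (128 - 1)/(16*(-2)) = 3 - (-1)*127/(16*2) = 3 - ½*(-127/16) = 3 + 127/32 = 223/32 ≈ 6.9688)
√(D(u, 80) + 2973853) = √(223/32 + 2973853) = √(95163519/32) = √190327038/8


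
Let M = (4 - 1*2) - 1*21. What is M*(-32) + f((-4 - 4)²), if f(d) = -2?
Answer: 606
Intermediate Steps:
M = -19 (M = (4 - 2) - 21 = 2 - 21 = -19)
M*(-32) + f((-4 - 4)²) = -19*(-32) - 2 = 608 - 2 = 606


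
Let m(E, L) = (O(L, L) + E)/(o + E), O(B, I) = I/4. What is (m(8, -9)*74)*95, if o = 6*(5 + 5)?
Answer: 80845/136 ≈ 594.45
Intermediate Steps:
O(B, I) = I/4
o = 60 (o = 6*10 = 60)
m(E, L) = (E + L/4)/(60 + E) (m(E, L) = (L/4 + E)/(60 + E) = (E + L/4)/(60 + E))
(m(8, -9)*74)*95 = (((8 + (1/4)*(-9))/(60 + 8))*74)*95 = (((8 - 9/4)/68)*74)*95 = (((1/68)*(23/4))*74)*95 = ((23/272)*74)*95 = (851/136)*95 = 80845/136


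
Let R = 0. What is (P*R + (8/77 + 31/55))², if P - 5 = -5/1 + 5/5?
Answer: 66049/148225 ≈ 0.44560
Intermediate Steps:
P = 1 (P = 5 + (-5/1 + 5/5) = 5 + (-5*1 + 5*(⅕)) = 5 + (-5 + 1) = 5 - 4 = 1)
(P*R + (8/77 + 31/55))² = (1*0 + (8/77 + 31/55))² = (0 + (8*(1/77) + 31*(1/55)))² = (0 + (8/77 + 31/55))² = (0 + 257/385)² = (257/385)² = 66049/148225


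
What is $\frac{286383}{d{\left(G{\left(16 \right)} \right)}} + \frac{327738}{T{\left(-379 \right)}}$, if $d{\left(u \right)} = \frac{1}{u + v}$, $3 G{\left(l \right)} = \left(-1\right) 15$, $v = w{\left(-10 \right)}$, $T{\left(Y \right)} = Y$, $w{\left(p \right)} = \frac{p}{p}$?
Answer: $- \frac{434484366}{379} \approx -1.1464 \cdot 10^{6}$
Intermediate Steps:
$w{\left(p \right)} = 1$
$v = 1$
$G{\left(l \right)} = -5$ ($G{\left(l \right)} = \frac{\left(-1\right) 15}{3} = \frac{1}{3} \left(-15\right) = -5$)
$d{\left(u \right)} = \frac{1}{1 + u}$ ($d{\left(u \right)} = \frac{1}{u + 1} = \frac{1}{1 + u}$)
$\frac{286383}{d{\left(G{\left(16 \right)} \right)}} + \frac{327738}{T{\left(-379 \right)}} = \frac{286383}{\frac{1}{1 - 5}} + \frac{327738}{-379} = \frac{286383}{\frac{1}{-4}} + 327738 \left(- \frac{1}{379}\right) = \frac{286383}{- \frac{1}{4}} - \frac{327738}{379} = 286383 \left(-4\right) - \frac{327738}{379} = -1145532 - \frac{327738}{379} = - \frac{434484366}{379}$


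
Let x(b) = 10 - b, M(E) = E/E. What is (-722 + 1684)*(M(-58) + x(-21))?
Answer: 30784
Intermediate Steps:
M(E) = 1
(-722 + 1684)*(M(-58) + x(-21)) = (-722 + 1684)*(1 + (10 - 1*(-21))) = 962*(1 + (10 + 21)) = 962*(1 + 31) = 962*32 = 30784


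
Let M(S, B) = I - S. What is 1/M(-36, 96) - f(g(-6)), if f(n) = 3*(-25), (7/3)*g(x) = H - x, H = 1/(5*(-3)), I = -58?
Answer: 1649/22 ≈ 74.955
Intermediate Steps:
M(S, B) = -58 - S
H = -1/15 (H = 1/(-15) = -1/15 ≈ -0.066667)
g(x) = -1/35 - 3*x/7 (g(x) = 3*(-1/15 - x)/7 = -1/35 - 3*x/7)
f(n) = -75
1/M(-36, 96) - f(g(-6)) = 1/(-58 - 1*(-36)) - 1*(-75) = 1/(-58 + 36) + 75 = 1/(-22) + 75 = -1/22 + 75 = 1649/22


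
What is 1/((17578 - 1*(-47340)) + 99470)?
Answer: 1/164388 ≈ 6.0832e-6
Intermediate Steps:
1/((17578 - 1*(-47340)) + 99470) = 1/((17578 + 47340) + 99470) = 1/(64918 + 99470) = 1/164388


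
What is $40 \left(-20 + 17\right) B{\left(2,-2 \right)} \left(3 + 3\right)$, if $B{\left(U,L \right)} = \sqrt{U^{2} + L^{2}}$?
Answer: $- 1440 \sqrt{2} \approx -2036.5$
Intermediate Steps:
$B{\left(U,L \right)} = \sqrt{L^{2} + U^{2}}$
$40 \left(-20 + 17\right) B{\left(2,-2 \right)} \left(3 + 3\right) = 40 \left(-20 + 17\right) \sqrt{\left(-2\right)^{2} + 2^{2}} \left(3 + 3\right) = 40 \left(-3\right) \sqrt{4 + 4} \cdot 6 = - 120 \sqrt{8} \cdot 6 = - 120 \cdot 2 \sqrt{2} \cdot 6 = - 120 \cdot 12 \sqrt{2} = - 1440 \sqrt{2}$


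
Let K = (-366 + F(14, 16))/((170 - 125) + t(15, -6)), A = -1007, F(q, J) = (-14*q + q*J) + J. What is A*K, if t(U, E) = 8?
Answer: 6118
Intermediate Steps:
F(q, J) = J - 14*q + J*q (F(q, J) = (-14*q + J*q) + J = J - 14*q + J*q)
K = -322/53 (K = (-366 + (16 - 14*14 + 16*14))/((170 - 125) + 8) = (-366 + (16 - 196 + 224))/(45 + 8) = (-366 + 44)/53 = -322*1/53 = -322/53 ≈ -6.0755)
A*K = -1007*(-322/53) = 6118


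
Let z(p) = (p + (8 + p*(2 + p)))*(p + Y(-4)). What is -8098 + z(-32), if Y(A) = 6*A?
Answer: -60514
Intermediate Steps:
z(p) = (-24 + p)*(8 + p + p*(2 + p)) (z(p) = (p + (8 + p*(2 + p)))*(p + 6*(-4)) = (8 + p + p*(2 + p))*(p - 24) = (8 + p + p*(2 + p))*(-24 + p) = (-24 + p)*(8 + p + p*(2 + p)))
-8098 + z(-32) = -8098 + (-192 + (-32)³ - 64*(-32) - 21*(-32)²) = -8098 + (-192 - 32768 + 2048 - 21*1024) = -8098 + (-192 - 32768 + 2048 - 21504) = -8098 - 52416 = -60514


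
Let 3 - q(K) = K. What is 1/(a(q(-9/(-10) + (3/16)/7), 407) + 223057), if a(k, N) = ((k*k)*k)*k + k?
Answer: 98344960000/21938552523918241 ≈ 4.4827e-6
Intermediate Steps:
q(K) = 3 - K
a(k, N) = k + k⁴ (a(k, N) = (k²*k)*k + k = k³*k + k = k⁴ + k = k + k⁴)
1/(a(q(-9/(-10) + (3/16)/7), 407) + 223057) = 1/(((3 - (-9/(-10) + (3/16)/7)) + (3 - (-9/(-10) + (3/16)/7))⁴) + 223057) = 1/(((3 - (-9*(-⅒) + (3*(1/16))*(⅐))) + (3 - (-9*(-⅒) + (3*(1/16))*(⅐)))⁴) + 223057) = 1/(((3 - (9/10 + (3/16)*(⅐))) + (3 - (9/10 + (3/16)*(⅐)))⁴) + 223057) = 1/(((3 - (9/10 + 3/112)) + (3 - (9/10 + 3/112))⁴) + 223057) = 1/(((3 - 1*519/560) + (3 - 1*519/560)⁴) + 223057) = 1/(((3 - 519/560) + (3 - 519/560)⁴) + 223057) = 1/((1161/560 + (1161/560)⁴) + 223057) = 1/((1161/560 + 1816891022241/98344960000) + 223057) = 1/(2020781198241/98344960000 + 223057) = 1/(21938552523918241/98344960000) = 98344960000/21938552523918241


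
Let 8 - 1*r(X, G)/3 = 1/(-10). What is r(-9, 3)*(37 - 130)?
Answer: -22599/10 ≈ -2259.9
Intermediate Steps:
r(X, G) = 243/10 (r(X, G) = 24 - 3/(-10) = 24 - 3*(-1/10) = 24 + 3/10 = 243/10)
r(-9, 3)*(37 - 130) = 243*(37 - 130)/10 = (243/10)*(-93) = -22599/10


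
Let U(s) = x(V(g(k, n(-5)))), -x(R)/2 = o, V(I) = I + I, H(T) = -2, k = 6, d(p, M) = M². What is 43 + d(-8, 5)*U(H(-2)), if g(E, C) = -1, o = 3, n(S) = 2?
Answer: -107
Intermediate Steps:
V(I) = 2*I
x(R) = -6 (x(R) = -2*3 = -6)
U(s) = -6
43 + d(-8, 5)*U(H(-2)) = 43 + 5²*(-6) = 43 + 25*(-6) = 43 - 150 = -107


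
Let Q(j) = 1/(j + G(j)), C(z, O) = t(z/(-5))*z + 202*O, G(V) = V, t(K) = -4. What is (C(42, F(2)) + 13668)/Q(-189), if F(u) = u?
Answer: -5255712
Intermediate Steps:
C(z, O) = -4*z + 202*O
Q(j) = 1/(2*j) (Q(j) = 1/(j + j) = 1/(2*j))
(C(42, F(2)) + 13668)/Q(-189) = ((-4*42 + 202*2) + 13668)/(((1/2)/(-189))) = ((-168 + 404) + 13668)/(((1/2)*(-1/189))) = (236 + 13668)/(-1/378) = 13904*(-378) = -5255712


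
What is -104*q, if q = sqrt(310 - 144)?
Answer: -104*sqrt(166) ≈ -1339.9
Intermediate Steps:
q = sqrt(166) ≈ 12.884
-104*q = -104*sqrt(166)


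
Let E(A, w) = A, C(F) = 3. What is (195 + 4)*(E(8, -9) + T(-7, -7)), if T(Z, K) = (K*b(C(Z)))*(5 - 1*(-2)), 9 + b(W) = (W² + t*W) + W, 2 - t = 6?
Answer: 89351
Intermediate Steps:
t = -4 (t = 2 - 1*6 = 2 - 6 = -4)
b(W) = -9 + W² - 3*W (b(W) = -9 + ((W² - 4*W) + W) = -9 + (W² - 3*W) = -9 + W² - 3*W)
T(Z, K) = -63*K (T(Z, K) = (K*(-9 + 3² - 3*3))*(5 - 1*(-2)) = (K*(-9 + 9 - 9))*(5 + 2) = (K*(-9))*7 = -9*K*7 = -63*K)
(195 + 4)*(E(8, -9) + T(-7, -7)) = (195 + 4)*(8 - 63*(-7)) = 199*(8 + 441) = 199*449 = 89351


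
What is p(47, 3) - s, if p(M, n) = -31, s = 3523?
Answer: -3554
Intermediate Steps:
p(47, 3) - s = -31 - 1*3523 = -31 - 3523 = -3554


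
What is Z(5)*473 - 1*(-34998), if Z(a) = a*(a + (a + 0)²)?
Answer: 105948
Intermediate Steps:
Z(a) = a*(a + a²)
Z(5)*473 - 1*(-34998) = (5²*(1 + 5))*473 - 1*(-34998) = (25*6)*473 + 34998 = 150*473 + 34998 = 70950 + 34998 = 105948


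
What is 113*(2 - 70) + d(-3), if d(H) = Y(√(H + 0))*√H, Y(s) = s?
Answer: -7687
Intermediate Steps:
d(H) = H (d(H) = √(H + 0)*√H = √H*√H = H)
113*(2 - 70) + d(-3) = 113*(2 - 70) - 3 = 113*(-68) - 3 = -7684 - 3 = -7687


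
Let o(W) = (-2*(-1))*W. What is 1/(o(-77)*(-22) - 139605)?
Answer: -1/136217 ≈ -7.3412e-6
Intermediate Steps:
o(W) = 2*W
1/(o(-77)*(-22) - 139605) = 1/((2*(-77))*(-22) - 139605) = 1/(-154*(-22) - 139605) = 1/(3388 - 139605) = 1/(-136217) = -1/136217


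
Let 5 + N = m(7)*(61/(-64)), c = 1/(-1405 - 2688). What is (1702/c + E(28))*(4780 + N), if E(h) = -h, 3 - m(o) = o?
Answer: -266325667377/8 ≈ -3.3291e+10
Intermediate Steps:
m(o) = 3 - o
c = -1/4093 (c = 1/(-4093) = -1/4093 ≈ -0.00024432)
N = -19/16 (N = -5 + (3 - 1*7)*(61/(-64)) = -5 + (3 - 7)*(61*(-1/64)) = -5 - 4*(-61/64) = -5 + 61/16 = -19/16 ≈ -1.1875)
(1702/c + E(28))*(4780 + N) = (1702/(-1/4093) - 1*28)*(4780 - 19/16) = (1702*(-4093) - 28)*(76461/16) = (-6966286 - 28)*(76461/16) = -6966314*76461/16 = -266325667377/8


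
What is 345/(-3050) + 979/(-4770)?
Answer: -46316/145485 ≈ -0.31836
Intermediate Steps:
345/(-3050) + 979/(-4770) = 345*(-1/3050) + 979*(-1/4770) = -69/610 - 979/4770 = -46316/145485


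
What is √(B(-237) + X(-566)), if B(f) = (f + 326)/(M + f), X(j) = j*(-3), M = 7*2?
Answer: √84419995/223 ≈ 41.202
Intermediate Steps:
M = 14
X(j) = -3*j
B(f) = (326 + f)/(14 + f) (B(f) = (f + 326)/(14 + f) = (326 + f)/(14 + f))
√(B(-237) + X(-566)) = √((326 - 237)/(14 - 237) - 3*(-566)) = √(89/(-223) + 1698) = √(-1/223*89 + 1698) = √(-89/223 + 1698) = √(378565/223) = √84419995/223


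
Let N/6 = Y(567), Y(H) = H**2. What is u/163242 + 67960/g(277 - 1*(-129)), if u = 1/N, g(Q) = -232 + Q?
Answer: 3566575278690509/9131608276812 ≈ 390.57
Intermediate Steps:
N = 1928934 (N = 6*567**2 = 6*321489 = 1928934)
u = 1/1928934 ≈ 5.1842e-7
u/163242 + 67960/g(277 - 1*(-129)) = (1/1928934)/163242 + 67960/(-232 + (277 - 1*(-129))) = (1/1928934)*(1/163242) + 67960/(-232 + (277 + 129)) = 1/314883044028 + 67960/(-232 + 406) = 1/314883044028 + 67960/174 = 1/314883044028 + 67960*(1/174) = 1/314883044028 + 33980/87 = 3566575278690509/9131608276812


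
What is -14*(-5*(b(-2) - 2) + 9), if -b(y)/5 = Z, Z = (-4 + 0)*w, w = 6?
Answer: 8134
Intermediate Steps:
Z = -24 (Z = (-4 + 0)*6 = -4*6 = -24)
b(y) = 120 (b(y) = -5*(-24) = 120)
-14*(-5*(b(-2) - 2) + 9) = -14*(-5*(120 - 2) + 9) = -14*(-5*118 + 9) = -14*(-590 + 9) = -14*(-581) = 8134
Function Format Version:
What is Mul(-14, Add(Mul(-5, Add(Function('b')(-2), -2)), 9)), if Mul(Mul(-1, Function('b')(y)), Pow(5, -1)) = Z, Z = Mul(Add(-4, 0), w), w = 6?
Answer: 8134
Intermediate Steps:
Z = -24 (Z = Mul(Add(-4, 0), 6) = Mul(-4, 6) = -24)
Function('b')(y) = 120 (Function('b')(y) = Mul(-5, -24) = 120)
Mul(-14, Add(Mul(-5, Add(Function('b')(-2), -2)), 9)) = Mul(-14, Add(Mul(-5, Add(120, -2)), 9)) = Mul(-14, Add(Mul(-5, 118), 9)) = Mul(-14, Add(-590, 9)) = Mul(-14, -581) = 8134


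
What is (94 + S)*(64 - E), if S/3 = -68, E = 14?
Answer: -5500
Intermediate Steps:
S = -204 (S = 3*(-68) = -204)
(94 + S)*(64 - E) = (94 - 204)*(64 - 1*14) = -110*(64 - 14) = -110*50 = -5500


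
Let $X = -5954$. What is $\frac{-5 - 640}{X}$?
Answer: $\frac{645}{5954} \approx 0.10833$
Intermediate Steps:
$\frac{-5 - 640}{X} = \frac{-5 - 640}{-5954} = \left(-5 - 640\right) \left(- \frac{1}{5954}\right) = \left(-645\right) \left(- \frac{1}{5954}\right) = \frac{645}{5954}$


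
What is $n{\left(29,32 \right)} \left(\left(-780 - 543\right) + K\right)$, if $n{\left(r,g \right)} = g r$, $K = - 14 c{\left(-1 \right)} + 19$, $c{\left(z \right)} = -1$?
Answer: $-1197120$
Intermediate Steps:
$K = 33$ ($K = \left(-14\right) \left(-1\right) + 19 = 14 + 19 = 33$)
$n{\left(29,32 \right)} \left(\left(-780 - 543\right) + K\right) = 32 \cdot 29 \left(\left(-780 - 543\right) + 33\right) = 928 \left(-1323 + 33\right) = 928 \left(-1290\right) = -1197120$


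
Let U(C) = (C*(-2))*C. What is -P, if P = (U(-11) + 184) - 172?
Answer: 230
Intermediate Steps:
U(C) = -2*C**2 (U(C) = (-2*C)*C = -2*C**2)
P = -230 (P = (-2*(-11)**2 + 184) - 172 = (-2*121 + 184) - 172 = (-242 + 184) - 172 = -58 - 172 = -230)
-P = -1*(-230) = 230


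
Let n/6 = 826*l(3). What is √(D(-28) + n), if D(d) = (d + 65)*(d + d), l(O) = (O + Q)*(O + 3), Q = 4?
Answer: 16*√805 ≈ 453.96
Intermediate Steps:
l(O) = (3 + O)*(4 + O) (l(O) = (O + 4)*(O + 3) = (4 + O)*(3 + O) = (3 + O)*(4 + O))
n = 208152 (n = 6*(826*(12 + 3² + 7*3)) = 6*(826*(12 + 9 + 21)) = 6*(826*42) = 6*34692 = 208152)
D(d) = 2*d*(65 + d) (D(d) = (65 + d)*(2*d) = 2*d*(65 + d))
√(D(-28) + n) = √(2*(-28)*(65 - 28) + 208152) = √(2*(-28)*37 + 208152) = √(-2072 + 208152) = √206080 = 16*√805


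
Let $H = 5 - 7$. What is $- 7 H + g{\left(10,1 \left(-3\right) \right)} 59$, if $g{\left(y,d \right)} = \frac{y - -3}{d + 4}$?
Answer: $781$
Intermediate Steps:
$g{\left(y,d \right)} = \frac{3 + y}{4 + d}$ ($g{\left(y,d \right)} = \frac{y + 3}{4 + d} = \frac{3 + y}{4 + d}$)
$H = -2$ ($H = 5 - 7 = -2$)
$- 7 H + g{\left(10,1 \left(-3\right) \right)} 59 = \left(-7\right) \left(-2\right) + \frac{3 + 10}{4 + 1 \left(-3\right)} 59 = 14 + \frac{1}{4 - 3} \cdot 13 \cdot 59 = 14 + 1^{-1} \cdot 13 \cdot 59 = 14 + 1 \cdot 13 \cdot 59 = 14 + 13 \cdot 59 = 14 + 767 = 781$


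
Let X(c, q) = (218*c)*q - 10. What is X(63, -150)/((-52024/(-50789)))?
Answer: -52315463395/26012 ≈ -2.0112e+6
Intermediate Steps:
X(c, q) = -10 + 218*c*q (X(c, q) = 218*c*q - 10 = -10 + 218*c*q)
X(63, -150)/((-52024/(-50789))) = (-10 + 218*63*(-150))/((-52024/(-50789))) = (-10 - 2060100)/((-52024*(-1/50789))) = -2060110/52024/50789 = -2060110*50789/52024 = -52315463395/26012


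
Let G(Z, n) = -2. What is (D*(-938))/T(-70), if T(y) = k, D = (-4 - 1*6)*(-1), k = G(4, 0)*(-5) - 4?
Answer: -4690/3 ≈ -1563.3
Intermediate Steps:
k = 6 (k = -2*(-5) - 4 = 10 - 4 = 6)
D = 10 (D = (-4 - 6)*(-1) = -10*(-1) = 10)
T(y) = 6
(D*(-938))/T(-70) = (10*(-938))/6 = -9380*⅙ = -4690/3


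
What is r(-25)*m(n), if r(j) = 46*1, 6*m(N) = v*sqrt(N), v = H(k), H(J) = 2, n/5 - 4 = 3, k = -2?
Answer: 46*sqrt(35)/3 ≈ 90.713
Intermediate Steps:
n = 35 (n = 20 + 5*3 = 20 + 15 = 35)
v = 2
m(N) = sqrt(N)/3 (m(N) = (2*sqrt(N))/6 = sqrt(N)/3)
r(j) = 46
r(-25)*m(n) = 46*(sqrt(35)/3) = 46*sqrt(35)/3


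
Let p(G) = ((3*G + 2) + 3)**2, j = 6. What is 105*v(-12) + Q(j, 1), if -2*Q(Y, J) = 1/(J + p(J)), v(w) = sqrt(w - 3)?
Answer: -1/130 + 105*I*sqrt(15) ≈ -0.0076923 + 406.66*I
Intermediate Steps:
v(w) = sqrt(-3 + w)
p(G) = (5 + 3*G)**2 (p(G) = ((2 + 3*G) + 3)**2 = (5 + 3*G)**2)
Q(Y, J) = -1/(2*(J + (5 + 3*J)**2))
105*v(-12) + Q(j, 1) = 105*sqrt(-3 - 12) - 1/(50 + 18*1**2 + 62*1) = 105*sqrt(-15) - 1/(50 + 18*1 + 62) = 105*(I*sqrt(15)) - 1/(50 + 18 + 62) = 105*I*sqrt(15) - 1/130 = -1/130 + 105*I*sqrt(15)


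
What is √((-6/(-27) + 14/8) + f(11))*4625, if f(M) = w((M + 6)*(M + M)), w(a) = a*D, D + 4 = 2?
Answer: 4625*I*√26857/6 ≈ 1.2633e+5*I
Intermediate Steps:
D = -2 (D = -4 + 2 = -2)
w(a) = -2*a (w(a) = a*(-2) = -2*a)
f(M) = -4*M*(6 + M) (f(M) = -2*(M + 6)*(M + M) = -2*(6 + M)*2*M = -4*M*(6 + M))
√((-6/(-27) + 14/8) + f(11))*4625 = √((-6/(-27) + 14/8) - 4*11*(6 + 11))*4625 = √((-6*(-1/27) + 14*(⅛)) - 4*11*17)*4625 = √((2/9 + 7/4) - 748)*4625 = √(71/36 - 748)*4625 = √(-26857/36)*4625 = (I*√26857/6)*4625 = 4625*I*√26857/6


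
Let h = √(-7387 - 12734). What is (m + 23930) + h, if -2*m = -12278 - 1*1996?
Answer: 31067 + I*√20121 ≈ 31067.0 + 141.85*I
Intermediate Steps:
m = 7137 (m = -(-12278 - 1*1996)/2 = -(-12278 - 1996)/2 = -½*(-14274) = 7137)
h = I*√20121 (h = √(-20121) = I*√20121 ≈ 141.85*I)
(m + 23930) + h = (7137 + 23930) + I*√20121 = 31067 + I*√20121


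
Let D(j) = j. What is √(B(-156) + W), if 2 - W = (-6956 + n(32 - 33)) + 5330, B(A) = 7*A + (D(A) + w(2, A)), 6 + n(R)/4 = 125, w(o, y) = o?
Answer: I*√94 ≈ 9.6954*I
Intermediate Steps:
n(R) = 476 (n(R) = -24 + 4*125 = -24 + 500 = 476)
B(A) = 2 + 8*A (B(A) = 7*A + (A + 2) = 7*A + (2 + A) = 2 + 8*A)
W = 1152 (W = 2 - ((-6956 + 476) + 5330) = 2 - (-6480 + 5330) = 2 - 1*(-1150) = 2 + 1150 = 1152)
√(B(-156) + W) = √((2 + 8*(-156)) + 1152) = √((2 - 1248) + 1152) = √(-1246 + 1152) = √(-94) = I*√94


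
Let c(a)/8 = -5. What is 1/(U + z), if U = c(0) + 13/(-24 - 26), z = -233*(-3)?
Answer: 50/32937 ≈ 0.0015181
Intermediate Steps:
z = 699
c(a) = -40 (c(a) = 8*(-5) = -40)
U = -2013/50 (U = -40 + 13/(-24 - 26) = -40 + 13/(-50) = -40 - 1/50*13 = -40 - 13/50 = -2013/50 ≈ -40.260)
1/(U + z) = 1/(-2013/50 + 699) = 1/(32937/50) = 50/32937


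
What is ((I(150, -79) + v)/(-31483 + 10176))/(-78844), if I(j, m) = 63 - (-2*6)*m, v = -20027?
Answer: -5228/419982277 ≈ -1.2448e-5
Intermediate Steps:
I(j, m) = 63 + 12*m (I(j, m) = 63 - (-12)*m = 63 + 12*m)
((I(150, -79) + v)/(-31483 + 10176))/(-78844) = (((63 + 12*(-79)) - 20027)/(-31483 + 10176))/(-78844) = (((63 - 948) - 20027)/(-21307))*(-1/78844) = ((-885 - 20027)*(-1/21307))*(-1/78844) = -20912*(-1/21307)*(-1/78844) = (20912/21307)*(-1/78844) = -5228/419982277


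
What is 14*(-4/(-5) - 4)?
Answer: -224/5 ≈ -44.800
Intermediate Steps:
14*(-4/(-5) - 4) = 14*(-4*(-⅕) - 4) = 14*(⅘ - 4) = 14*(-16/5) = -224/5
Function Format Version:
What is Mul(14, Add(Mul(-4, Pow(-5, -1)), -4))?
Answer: Rational(-224, 5) ≈ -44.800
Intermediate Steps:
Mul(14, Add(Mul(-4, Pow(-5, -1)), -4)) = Mul(14, Add(Mul(-4, Rational(-1, 5)), -4)) = Mul(14, Add(Rational(4, 5), -4)) = Mul(14, Rational(-16, 5)) = Rational(-224, 5)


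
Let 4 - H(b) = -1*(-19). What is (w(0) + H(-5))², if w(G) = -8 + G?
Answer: 529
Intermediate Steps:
H(b) = -15 (H(b) = 4 - (-1)*(-19) = 4 - 1*19 = 4 - 19 = -15)
(w(0) + H(-5))² = ((-8 + 0) - 15)² = (-8 - 15)² = (-23)² = 529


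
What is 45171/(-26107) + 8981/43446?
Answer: -1728032299/1134244722 ≈ -1.5235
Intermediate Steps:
45171/(-26107) + 8981/43446 = 45171*(-1/26107) + 8981*(1/43446) = -45171/26107 + 8981/43446 = -1728032299/1134244722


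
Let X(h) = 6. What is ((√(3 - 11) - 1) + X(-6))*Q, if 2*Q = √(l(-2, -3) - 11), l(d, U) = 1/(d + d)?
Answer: -3*√10/2 + 15*I*√5/4 ≈ -4.7434 + 8.3853*I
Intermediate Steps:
l(d, U) = 1/(2*d)
Q = 3*I*√5/4 (Q = √((½)/(-2) - 11)/2 = √((½)*(-½) - 11)/2 = √(-¼ - 11)/2 = √(-45/4)/2 = (3*I*√5/2)/2 = 3*I*√5/4 ≈ 1.6771*I)
((√(3 - 11) - 1) + X(-6))*Q = ((√(3 - 11) - 1) + 6)*(3*I*√5/4) = ((√(-8) - 1) + 6)*(3*I*√5/4) = ((2*I*√2 - 1) + 6)*(3*I*√5/4) = ((-1 + 2*I*√2) + 6)*(3*I*√5/4) = (5 + 2*I*√2)*(3*I*√5/4) = 3*I*√5*(5 + 2*I*√2)/4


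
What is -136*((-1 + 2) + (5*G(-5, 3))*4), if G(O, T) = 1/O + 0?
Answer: 408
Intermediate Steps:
G(O, T) = 1/O
-136*((-1 + 2) + (5*G(-5, 3))*4) = -136*((-1 + 2) + (5/(-5))*4) = -136*(1 + (5*(-1/5))*4) = -136*(1 - 1*4) = -136*(1 - 4) = -136*(-3) = 408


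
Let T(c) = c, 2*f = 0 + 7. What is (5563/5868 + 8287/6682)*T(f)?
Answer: 300300287/39209976 ≈ 7.6588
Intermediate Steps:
f = 7/2 (f = (0 + 7)/2 = (½)*7 = 7/2 ≈ 3.5000)
(5563/5868 + 8287/6682)*T(f) = (5563/5868 + 8287/6682)*(7/2) = (42900041/19604988)*(7/2) = 300300287/39209976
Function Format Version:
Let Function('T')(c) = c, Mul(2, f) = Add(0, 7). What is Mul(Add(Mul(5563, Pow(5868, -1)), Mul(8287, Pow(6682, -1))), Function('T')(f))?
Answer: Rational(300300287, 39209976) ≈ 7.6588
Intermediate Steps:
f = Rational(7, 2) (f = Mul(Rational(1, 2), Add(0, 7)) = Mul(Rational(1, 2), 7) = Rational(7, 2) ≈ 3.5000)
Mul(Add(Mul(5563, Pow(5868, -1)), Mul(8287, Pow(6682, -1))), Function('T')(f)) = Mul(Add(Mul(5563, Pow(5868, -1)), Mul(8287, Pow(6682, -1))), Rational(7, 2)) = Mul(Add(Mul(5563, Rational(1, 5868)), Mul(8287, Rational(1, 6682))), Rational(7, 2)) = Mul(Add(Rational(5563, 5868), Rational(8287, 6682)), Rational(7, 2)) = Mul(Rational(42900041, 19604988), Rational(7, 2)) = Rational(300300287, 39209976)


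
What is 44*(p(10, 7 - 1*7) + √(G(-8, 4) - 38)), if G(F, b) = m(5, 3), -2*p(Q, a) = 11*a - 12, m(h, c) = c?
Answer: 264 + 44*I*√35 ≈ 264.0 + 260.31*I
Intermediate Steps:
p(Q, a) = 6 - 11*a/2 (p(Q, a) = -(11*a - 12)/2 = -(-12 + 11*a)/2 = 6 - 11*a/2)
G(F, b) = 3
44*(p(10, 7 - 1*7) + √(G(-8, 4) - 38)) = 44*((6 - 11*(7 - 1*7)/2) + √(3 - 38)) = 44*((6 - 11*(7 - 7)/2) + √(-35)) = 44*((6 - 11/2*0) + I*√35) = 44*((6 + 0) + I*√35) = 44*(6 + I*√35) = 264 + 44*I*√35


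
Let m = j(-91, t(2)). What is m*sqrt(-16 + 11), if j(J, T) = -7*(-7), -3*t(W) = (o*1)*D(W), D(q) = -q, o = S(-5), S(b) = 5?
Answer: 49*I*sqrt(5) ≈ 109.57*I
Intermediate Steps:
o = 5
t(W) = 5*W/3 (t(W) = -5*1*(-W)/3 = -5*(-W)/3 = -(-5)*W/3 = 5*W/3)
j(J, T) = 49
m = 49
m*sqrt(-16 + 11) = 49*sqrt(-16 + 11) = 49*sqrt(-5) = 49*(I*sqrt(5)) = 49*I*sqrt(5)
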